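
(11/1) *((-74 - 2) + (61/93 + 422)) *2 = 709258/93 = 7626.43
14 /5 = 2.80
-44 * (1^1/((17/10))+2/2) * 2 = -2376/17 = -139.76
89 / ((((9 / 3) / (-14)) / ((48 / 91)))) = -2848 / 13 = -219.08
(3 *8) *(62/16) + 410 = 503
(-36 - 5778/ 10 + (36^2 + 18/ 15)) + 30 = 3567/ 5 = 713.40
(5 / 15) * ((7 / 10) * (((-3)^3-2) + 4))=-35 / 6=-5.83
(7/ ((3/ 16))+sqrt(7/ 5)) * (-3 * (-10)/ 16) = 3 * sqrt(35)/ 8+70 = 72.22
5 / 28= 0.18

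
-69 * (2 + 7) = -621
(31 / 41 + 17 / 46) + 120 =228443 / 1886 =121.13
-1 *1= -1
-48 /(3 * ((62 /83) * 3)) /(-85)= 0.08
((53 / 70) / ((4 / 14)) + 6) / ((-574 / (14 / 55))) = -173 / 45100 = -0.00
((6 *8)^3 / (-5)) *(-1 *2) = 221184 / 5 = 44236.80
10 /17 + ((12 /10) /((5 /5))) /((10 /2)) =352 /425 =0.83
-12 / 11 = -1.09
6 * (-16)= -96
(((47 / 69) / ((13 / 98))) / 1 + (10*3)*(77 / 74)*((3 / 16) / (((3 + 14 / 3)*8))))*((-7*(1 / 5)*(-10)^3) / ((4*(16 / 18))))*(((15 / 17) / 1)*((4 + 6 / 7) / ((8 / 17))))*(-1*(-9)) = 3824517839625 / 22657024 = 168800.54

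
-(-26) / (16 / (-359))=-4667 / 8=-583.38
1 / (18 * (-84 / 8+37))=1 / 477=0.00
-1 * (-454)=454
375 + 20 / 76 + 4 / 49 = 349446 / 931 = 375.34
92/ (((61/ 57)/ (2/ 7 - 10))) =-356592/ 427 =-835.11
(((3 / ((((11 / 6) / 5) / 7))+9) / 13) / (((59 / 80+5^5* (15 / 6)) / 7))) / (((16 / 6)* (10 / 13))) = 1701 / 763961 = 0.00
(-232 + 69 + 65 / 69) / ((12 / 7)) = -39137 / 414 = -94.53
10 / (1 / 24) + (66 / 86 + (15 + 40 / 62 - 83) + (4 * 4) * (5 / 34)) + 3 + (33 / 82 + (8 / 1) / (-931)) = 309943248339 / 1729986062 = 179.16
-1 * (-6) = 6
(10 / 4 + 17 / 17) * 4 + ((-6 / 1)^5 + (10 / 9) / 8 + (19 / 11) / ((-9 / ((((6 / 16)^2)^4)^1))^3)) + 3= -3627378379978832752720874435 / 467514281804094876155904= -7758.86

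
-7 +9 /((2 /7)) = 49 /2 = 24.50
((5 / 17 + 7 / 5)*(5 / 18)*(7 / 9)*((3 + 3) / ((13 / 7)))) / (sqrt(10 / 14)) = 784*sqrt(35) / 3315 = 1.40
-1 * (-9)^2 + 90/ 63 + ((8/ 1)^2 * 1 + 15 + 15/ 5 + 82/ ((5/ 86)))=1412.83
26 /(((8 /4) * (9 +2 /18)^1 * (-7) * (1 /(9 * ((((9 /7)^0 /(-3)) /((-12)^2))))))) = 39 /9184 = 0.00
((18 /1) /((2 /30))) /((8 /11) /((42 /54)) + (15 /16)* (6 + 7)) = 110880 /5389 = 20.58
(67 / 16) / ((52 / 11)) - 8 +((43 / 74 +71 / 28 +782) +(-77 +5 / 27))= 4079634017 / 5818176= 701.19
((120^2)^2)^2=42998169600000000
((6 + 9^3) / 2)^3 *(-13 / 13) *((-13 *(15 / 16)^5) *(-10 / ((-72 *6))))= 725885138671875 / 67108864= 10816531.46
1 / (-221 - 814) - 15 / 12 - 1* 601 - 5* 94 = -4439119 / 4140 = -1072.25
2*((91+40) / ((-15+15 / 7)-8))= -917 / 73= -12.56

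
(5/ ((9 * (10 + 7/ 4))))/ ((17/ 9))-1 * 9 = -7171/ 799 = -8.97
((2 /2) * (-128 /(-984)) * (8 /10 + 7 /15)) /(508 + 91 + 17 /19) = 2888 /10514655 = 0.00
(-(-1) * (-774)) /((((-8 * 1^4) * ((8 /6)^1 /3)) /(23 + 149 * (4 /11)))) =2957067 /176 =16801.52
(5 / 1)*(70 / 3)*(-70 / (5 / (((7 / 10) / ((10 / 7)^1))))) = -2401 / 3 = -800.33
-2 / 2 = -1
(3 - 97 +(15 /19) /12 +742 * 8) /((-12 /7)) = -1035993 /304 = -3407.87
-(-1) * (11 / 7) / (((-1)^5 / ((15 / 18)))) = -55 / 42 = -1.31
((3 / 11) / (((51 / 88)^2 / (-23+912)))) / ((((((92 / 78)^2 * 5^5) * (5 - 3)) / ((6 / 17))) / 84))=2.46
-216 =-216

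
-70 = -70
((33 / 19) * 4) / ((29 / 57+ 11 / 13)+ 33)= 0.20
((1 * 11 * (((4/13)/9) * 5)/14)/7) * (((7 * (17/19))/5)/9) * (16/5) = 5984/700245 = 0.01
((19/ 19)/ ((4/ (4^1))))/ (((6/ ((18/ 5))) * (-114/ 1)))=-1/ 190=-0.01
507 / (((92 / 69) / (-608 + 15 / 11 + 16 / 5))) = -50480469 / 220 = -229456.68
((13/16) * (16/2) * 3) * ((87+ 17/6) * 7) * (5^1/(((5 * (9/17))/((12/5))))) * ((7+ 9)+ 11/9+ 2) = 144253109/135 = 1068541.55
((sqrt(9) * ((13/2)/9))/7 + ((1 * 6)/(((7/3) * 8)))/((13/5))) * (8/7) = 946/1911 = 0.50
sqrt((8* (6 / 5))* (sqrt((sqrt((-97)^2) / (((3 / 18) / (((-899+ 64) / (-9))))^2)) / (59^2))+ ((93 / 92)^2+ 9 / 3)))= 30.51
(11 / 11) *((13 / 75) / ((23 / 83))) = 1079 / 1725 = 0.63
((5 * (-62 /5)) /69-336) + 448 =7666 /69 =111.10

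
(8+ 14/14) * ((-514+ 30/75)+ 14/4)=-45909/10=-4590.90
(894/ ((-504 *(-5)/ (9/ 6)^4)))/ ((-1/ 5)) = -4023/ 448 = -8.98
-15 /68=-0.22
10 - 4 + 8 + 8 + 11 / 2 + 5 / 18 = 27.78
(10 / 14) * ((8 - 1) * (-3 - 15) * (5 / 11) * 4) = -1800 / 11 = -163.64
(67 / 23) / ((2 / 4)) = 134 / 23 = 5.83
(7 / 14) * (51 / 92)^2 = 2601 / 16928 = 0.15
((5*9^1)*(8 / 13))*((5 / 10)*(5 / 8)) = 225 / 26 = 8.65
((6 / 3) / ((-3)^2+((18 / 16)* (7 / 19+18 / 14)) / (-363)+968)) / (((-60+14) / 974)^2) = 1387912988 / 1512245423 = 0.92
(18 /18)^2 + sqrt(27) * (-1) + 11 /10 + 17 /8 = 169 /40- 3 * sqrt(3) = -0.97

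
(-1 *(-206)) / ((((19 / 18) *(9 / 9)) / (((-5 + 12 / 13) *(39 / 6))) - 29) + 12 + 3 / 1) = -98262 / 6697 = -14.67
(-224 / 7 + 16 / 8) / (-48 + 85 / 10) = 0.76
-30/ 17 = -1.76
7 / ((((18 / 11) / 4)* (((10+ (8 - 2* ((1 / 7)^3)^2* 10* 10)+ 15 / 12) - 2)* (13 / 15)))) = 362358920 / 316562259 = 1.14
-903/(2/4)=-1806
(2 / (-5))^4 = 16 / 625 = 0.03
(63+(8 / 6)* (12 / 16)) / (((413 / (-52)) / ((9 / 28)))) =-2.59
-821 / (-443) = 821 / 443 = 1.85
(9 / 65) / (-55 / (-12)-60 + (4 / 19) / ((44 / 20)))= -22572 / 9018425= -0.00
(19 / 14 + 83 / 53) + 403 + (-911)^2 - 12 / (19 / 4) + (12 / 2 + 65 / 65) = 830331.40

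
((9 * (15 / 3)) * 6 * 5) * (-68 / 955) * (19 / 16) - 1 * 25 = -53155 / 382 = -139.15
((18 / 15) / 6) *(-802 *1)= -802 / 5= -160.40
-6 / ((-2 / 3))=9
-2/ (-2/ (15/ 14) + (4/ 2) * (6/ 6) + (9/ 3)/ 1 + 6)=-30/ 137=-0.22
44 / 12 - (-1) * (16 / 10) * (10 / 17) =235 / 51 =4.61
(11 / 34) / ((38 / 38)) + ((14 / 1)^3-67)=2677.32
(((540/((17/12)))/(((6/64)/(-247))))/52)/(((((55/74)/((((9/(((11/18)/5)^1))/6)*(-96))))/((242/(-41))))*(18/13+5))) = -1637334466560/57851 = -28302613.03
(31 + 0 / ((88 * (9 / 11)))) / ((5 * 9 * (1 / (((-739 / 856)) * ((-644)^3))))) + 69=764845887667 / 4815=158846497.96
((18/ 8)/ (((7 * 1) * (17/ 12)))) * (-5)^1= -135/ 119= -1.13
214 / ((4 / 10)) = 535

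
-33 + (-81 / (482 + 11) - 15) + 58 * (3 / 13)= -222903 / 6409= -34.78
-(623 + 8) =-631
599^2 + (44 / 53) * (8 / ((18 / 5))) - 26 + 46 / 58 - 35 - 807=4951323680 / 13833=357935.64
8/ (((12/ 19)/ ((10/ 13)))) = 9.74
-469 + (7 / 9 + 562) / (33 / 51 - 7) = -557.59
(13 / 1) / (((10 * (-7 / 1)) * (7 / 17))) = -221 / 490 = -0.45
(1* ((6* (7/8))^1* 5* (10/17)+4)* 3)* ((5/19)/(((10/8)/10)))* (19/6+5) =323890/323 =1002.76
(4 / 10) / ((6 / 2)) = 2 / 15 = 0.13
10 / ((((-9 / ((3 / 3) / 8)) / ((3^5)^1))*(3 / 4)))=-45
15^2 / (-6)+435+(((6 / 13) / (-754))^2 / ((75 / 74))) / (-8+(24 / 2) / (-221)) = 8170774132494 / 20555406625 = 397.50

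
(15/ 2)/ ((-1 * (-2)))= 15/ 4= 3.75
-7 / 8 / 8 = -7 / 64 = -0.11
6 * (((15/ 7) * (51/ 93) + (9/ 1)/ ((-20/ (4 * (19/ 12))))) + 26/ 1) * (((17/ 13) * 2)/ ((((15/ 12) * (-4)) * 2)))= -5384121/ 141050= -38.17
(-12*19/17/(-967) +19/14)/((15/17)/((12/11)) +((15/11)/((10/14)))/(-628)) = 544925491/320268466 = 1.70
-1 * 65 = -65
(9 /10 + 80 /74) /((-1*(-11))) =733 /4070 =0.18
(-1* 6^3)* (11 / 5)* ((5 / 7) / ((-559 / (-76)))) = -180576 / 3913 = -46.15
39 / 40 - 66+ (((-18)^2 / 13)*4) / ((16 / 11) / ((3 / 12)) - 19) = -218925 / 3016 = -72.59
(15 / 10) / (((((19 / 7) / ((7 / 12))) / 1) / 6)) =147 / 76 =1.93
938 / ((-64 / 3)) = -1407 / 32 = -43.97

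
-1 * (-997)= 997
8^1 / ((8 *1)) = 1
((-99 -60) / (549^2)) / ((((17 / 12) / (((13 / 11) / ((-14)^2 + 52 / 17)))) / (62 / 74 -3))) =27560 / 5765499729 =0.00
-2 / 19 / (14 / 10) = -10 / 133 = -0.08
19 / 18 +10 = 199 / 18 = 11.06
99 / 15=6.60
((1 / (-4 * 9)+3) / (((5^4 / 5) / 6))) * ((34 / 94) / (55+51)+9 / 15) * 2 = 1608317 / 9341250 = 0.17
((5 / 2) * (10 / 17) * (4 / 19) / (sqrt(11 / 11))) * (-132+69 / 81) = -354100 / 8721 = -40.60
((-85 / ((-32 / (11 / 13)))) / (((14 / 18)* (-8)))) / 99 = -85 / 23296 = -0.00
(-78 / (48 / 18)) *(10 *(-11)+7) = 12051 / 4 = 3012.75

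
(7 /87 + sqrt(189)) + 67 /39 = 678 /377 + 3 * sqrt(21) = 15.55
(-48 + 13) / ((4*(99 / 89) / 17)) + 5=-128.72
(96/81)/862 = 16/11637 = 0.00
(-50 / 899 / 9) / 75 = -2 / 24273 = -0.00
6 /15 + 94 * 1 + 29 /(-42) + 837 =195449 /210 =930.71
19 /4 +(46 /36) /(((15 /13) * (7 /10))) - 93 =-65521 /756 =-86.67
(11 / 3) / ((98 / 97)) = 1067 / 294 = 3.63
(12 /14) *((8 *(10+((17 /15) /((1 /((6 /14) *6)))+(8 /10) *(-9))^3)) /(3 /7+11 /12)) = -13576320 /38759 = -350.28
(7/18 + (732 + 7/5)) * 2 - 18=65231/45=1449.58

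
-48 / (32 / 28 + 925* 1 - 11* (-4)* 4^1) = -336 / 7715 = -0.04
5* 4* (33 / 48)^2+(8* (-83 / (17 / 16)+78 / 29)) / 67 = 944523 / 2113984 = 0.45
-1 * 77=-77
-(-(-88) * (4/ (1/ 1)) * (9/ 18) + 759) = -935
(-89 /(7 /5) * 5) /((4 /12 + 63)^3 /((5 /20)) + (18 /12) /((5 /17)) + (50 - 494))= -600750 /1919690479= -0.00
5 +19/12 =79/12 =6.58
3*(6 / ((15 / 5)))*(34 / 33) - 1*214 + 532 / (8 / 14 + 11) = -161.84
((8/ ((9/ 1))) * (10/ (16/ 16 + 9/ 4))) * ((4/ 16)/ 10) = 0.07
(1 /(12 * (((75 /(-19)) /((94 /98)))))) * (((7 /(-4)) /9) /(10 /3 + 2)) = 893 /1209600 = 0.00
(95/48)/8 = 95/384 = 0.25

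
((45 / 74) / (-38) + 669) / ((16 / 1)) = 1881183 / 44992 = 41.81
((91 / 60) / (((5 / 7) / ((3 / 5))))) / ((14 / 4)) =91 / 250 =0.36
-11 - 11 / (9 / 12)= -77 / 3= -25.67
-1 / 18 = -0.06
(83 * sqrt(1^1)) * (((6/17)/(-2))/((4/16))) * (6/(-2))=2988/17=175.76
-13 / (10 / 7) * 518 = -23569 / 5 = -4713.80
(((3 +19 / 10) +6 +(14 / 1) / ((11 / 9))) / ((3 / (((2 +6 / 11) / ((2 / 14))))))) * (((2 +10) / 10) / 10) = 240982 / 15125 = 15.93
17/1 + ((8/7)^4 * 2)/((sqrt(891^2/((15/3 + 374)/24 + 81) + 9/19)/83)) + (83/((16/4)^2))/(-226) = 679936 * sqrt(1775438498899)/289745191281 + 61389/3616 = 20.10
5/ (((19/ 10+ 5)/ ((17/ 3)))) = 850/ 207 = 4.11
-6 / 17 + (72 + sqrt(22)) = sqrt(22) + 1218 / 17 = 76.34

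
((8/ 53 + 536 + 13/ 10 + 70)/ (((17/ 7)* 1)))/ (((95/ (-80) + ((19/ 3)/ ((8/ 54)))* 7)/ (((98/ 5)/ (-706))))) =-883428056/ 37919868925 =-0.02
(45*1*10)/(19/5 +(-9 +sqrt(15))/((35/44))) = -4142250/40129 - 693000*sqrt(15)/40129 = -170.11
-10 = -10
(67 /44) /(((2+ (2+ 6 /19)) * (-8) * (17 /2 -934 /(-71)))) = -90383 /44378400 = -0.00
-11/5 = -2.20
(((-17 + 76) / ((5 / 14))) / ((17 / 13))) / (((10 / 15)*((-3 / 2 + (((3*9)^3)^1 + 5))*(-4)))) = -16107 / 6693410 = -0.00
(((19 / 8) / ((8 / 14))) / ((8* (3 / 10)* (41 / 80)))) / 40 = 0.08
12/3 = 4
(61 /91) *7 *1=61 /13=4.69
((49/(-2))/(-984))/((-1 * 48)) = -49/94464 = -0.00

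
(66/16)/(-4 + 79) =0.06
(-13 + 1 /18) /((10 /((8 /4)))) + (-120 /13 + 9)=-3299 /1170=-2.82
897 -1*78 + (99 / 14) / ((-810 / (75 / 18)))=1238273 / 1512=818.96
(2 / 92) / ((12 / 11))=11 / 552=0.02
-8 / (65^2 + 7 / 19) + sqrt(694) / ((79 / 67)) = -76 / 40141 + 67 *sqrt(694) / 79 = 22.34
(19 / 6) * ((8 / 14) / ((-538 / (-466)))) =1.57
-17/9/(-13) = 17/117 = 0.15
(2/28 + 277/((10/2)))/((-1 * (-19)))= 3883/1330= 2.92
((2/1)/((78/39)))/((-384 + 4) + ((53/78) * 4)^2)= -1521/566744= -0.00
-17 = -17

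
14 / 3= 4.67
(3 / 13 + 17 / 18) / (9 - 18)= -0.13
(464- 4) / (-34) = -230 / 17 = -13.53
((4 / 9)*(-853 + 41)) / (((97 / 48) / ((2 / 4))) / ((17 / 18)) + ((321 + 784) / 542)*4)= -59854144 / 2062269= -29.02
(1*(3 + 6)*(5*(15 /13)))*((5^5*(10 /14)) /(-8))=-10546875 /728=-14487.47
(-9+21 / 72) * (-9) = 627 / 8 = 78.38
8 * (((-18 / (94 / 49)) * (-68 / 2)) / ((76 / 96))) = 2878848 / 893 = 3223.79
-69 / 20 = -3.45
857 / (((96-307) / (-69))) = 59133 / 211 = 280.25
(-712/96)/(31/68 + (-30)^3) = 1513/5507907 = 0.00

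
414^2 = 171396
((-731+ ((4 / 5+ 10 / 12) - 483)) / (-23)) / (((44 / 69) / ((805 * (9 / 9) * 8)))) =5855731 / 11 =532339.18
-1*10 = -10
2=2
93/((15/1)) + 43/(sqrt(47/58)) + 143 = 43 * sqrt(2726)/47 + 746/5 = 196.97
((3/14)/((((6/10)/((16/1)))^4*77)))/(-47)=-29.94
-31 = -31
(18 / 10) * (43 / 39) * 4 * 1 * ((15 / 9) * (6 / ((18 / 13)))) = 172 / 3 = 57.33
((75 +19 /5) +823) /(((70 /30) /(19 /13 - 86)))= -2123739 /65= -32672.91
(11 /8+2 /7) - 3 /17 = 1413 /952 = 1.48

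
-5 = -5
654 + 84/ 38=12468/ 19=656.21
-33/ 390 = -11/ 130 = -0.08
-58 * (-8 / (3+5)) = 58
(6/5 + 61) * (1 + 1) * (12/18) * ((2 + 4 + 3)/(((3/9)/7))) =15674.40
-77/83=-0.93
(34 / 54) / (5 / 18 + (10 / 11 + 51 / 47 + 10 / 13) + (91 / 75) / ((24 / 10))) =2285140 / 12872403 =0.18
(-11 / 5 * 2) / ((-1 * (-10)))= -11 / 25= -0.44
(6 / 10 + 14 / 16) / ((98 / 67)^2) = 264851 / 384160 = 0.69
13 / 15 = 0.87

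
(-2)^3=-8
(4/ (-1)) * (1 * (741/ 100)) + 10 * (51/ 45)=-1373/ 75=-18.31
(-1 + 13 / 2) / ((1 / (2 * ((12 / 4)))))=33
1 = 1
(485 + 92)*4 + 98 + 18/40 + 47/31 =1492939/620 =2407.97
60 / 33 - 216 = -2356 / 11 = -214.18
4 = 4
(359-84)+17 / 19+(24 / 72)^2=276.01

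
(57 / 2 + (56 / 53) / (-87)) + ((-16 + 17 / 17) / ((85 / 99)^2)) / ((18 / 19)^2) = 155007077 / 26651580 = 5.82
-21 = -21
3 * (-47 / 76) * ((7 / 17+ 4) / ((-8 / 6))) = 31725 / 5168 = 6.14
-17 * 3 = -51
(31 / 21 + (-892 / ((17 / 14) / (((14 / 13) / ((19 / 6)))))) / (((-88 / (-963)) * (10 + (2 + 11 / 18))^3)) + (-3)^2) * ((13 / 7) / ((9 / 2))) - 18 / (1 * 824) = 84703460323479631 / 22653214604883324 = 3.74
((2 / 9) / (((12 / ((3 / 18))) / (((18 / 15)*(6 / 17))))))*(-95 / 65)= -19 / 9945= -0.00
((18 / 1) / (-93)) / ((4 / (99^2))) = -29403 / 62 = -474.24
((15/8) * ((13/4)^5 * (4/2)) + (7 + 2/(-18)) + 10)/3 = 50747147/110592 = 458.87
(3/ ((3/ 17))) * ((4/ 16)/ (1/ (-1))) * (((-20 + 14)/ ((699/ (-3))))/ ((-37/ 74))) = 51/ 233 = 0.22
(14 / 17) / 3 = 14 / 51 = 0.27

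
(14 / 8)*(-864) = -1512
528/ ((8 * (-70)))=-33/ 35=-0.94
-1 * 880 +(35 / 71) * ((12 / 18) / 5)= -187426 / 213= -879.93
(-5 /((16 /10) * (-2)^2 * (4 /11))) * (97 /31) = -26675 /3968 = -6.72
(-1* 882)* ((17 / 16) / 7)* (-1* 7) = 7497 / 8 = 937.12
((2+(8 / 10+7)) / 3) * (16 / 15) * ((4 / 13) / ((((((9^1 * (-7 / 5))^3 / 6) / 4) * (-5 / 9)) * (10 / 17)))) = 0.04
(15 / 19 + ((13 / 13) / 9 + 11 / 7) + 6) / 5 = 10141 / 5985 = 1.69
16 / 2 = 8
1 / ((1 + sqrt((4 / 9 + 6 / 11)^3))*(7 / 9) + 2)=218317275 / 560318467-12835746*sqrt(22) / 560318467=0.28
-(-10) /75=2 /15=0.13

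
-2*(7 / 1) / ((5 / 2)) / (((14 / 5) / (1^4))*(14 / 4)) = -4 / 7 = -0.57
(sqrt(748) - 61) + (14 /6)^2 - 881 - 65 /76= -641189 /684 + 2 * sqrt(187)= -910.06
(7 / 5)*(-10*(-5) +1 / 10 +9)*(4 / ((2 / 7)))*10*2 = 115836 / 5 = 23167.20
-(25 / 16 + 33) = -34.56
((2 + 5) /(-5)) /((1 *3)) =-7 /15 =-0.47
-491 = -491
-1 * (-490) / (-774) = -245 / 387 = -0.63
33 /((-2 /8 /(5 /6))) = -110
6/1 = 6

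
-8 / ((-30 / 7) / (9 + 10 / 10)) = 56 / 3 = 18.67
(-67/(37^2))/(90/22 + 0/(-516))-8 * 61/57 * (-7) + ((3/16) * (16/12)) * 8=72474547/1170495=61.92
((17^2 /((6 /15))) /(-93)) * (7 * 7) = -70805 /186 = -380.67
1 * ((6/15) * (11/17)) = 22/85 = 0.26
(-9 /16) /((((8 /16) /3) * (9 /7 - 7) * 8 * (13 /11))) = 2079 /33280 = 0.06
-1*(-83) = 83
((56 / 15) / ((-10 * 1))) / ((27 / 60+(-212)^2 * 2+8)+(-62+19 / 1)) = -112 / 26956035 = -0.00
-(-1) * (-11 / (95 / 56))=-616 / 95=-6.48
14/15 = 0.93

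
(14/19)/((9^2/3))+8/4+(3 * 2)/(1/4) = 13352/513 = 26.03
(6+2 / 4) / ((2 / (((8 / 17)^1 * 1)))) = 26 / 17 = 1.53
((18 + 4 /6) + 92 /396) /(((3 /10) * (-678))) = -9355 /100683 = -0.09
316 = 316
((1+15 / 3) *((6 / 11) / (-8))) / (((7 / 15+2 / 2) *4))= -135 / 1936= -0.07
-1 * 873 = -873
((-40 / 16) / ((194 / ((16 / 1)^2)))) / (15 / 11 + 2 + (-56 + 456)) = -3520 / 430389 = -0.01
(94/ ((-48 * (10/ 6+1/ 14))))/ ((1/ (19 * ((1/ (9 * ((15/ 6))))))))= -6251/ 6570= -0.95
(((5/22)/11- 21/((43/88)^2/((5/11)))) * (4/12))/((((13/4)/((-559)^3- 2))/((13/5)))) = 416415593702266/223729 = 1861249966.26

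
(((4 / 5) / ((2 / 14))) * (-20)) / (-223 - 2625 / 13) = 364 / 1381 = 0.26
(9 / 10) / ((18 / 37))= 37 / 20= 1.85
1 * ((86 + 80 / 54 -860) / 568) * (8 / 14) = -0.78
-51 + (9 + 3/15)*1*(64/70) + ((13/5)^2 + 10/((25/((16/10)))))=-35.19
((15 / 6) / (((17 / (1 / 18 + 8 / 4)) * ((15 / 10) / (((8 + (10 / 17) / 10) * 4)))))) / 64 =25345 / 249696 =0.10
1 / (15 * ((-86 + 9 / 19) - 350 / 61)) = -1159 / 1586625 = -0.00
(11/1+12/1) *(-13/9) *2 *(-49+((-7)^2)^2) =-468832/3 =-156277.33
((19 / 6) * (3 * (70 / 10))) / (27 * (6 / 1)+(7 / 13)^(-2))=6517 / 16214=0.40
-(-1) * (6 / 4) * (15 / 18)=5 / 4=1.25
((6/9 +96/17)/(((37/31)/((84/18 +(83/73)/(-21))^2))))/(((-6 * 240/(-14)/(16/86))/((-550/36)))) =-3.11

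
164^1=164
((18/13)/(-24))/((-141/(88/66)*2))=1/3666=0.00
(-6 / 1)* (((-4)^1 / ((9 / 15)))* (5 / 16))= 25 / 2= 12.50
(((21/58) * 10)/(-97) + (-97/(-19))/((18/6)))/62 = 133438/4970571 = 0.03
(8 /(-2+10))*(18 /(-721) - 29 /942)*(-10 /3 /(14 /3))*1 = 189325 /4754274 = 0.04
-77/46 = -1.67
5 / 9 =0.56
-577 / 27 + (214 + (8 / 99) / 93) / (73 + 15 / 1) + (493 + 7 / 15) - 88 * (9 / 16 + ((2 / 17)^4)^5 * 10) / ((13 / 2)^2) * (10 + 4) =458.13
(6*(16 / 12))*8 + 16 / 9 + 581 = 5821 / 9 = 646.78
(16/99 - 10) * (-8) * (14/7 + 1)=7792/33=236.12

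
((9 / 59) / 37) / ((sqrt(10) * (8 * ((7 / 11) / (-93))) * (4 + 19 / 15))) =-27621 * sqrt(10) / 19315184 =-0.00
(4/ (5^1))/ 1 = 4/ 5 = 0.80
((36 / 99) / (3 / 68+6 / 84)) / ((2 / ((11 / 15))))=952 / 825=1.15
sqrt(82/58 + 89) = sqrt(76038)/29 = 9.51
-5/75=-1/15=-0.07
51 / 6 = 17 / 2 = 8.50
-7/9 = -0.78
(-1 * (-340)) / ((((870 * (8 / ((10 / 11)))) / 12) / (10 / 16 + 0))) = 425 / 1276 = 0.33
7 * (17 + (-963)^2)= 6491702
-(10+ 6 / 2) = -13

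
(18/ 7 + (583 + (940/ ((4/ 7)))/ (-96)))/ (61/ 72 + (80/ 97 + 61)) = 111158799/ 12255628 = 9.07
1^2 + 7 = 8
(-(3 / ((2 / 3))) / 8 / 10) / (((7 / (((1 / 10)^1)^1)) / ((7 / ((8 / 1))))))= -0.00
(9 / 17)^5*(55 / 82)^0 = 59049 / 1419857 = 0.04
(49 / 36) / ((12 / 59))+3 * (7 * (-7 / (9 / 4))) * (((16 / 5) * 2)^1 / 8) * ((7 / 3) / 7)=-23177 / 2160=-10.73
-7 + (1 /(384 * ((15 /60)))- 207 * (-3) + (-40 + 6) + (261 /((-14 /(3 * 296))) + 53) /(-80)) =2641913 /3360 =786.28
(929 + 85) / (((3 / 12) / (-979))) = -3970824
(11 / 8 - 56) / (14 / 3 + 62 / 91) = -119301 / 11680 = -10.21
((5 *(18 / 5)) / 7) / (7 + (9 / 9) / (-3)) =0.39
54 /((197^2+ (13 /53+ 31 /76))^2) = 876138336 /24437594105030089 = 0.00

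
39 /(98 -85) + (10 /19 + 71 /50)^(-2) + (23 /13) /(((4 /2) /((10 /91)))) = 13594144364 /4044441583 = 3.36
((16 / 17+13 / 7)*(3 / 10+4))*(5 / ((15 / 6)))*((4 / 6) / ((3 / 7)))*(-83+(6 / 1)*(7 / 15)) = -3002.31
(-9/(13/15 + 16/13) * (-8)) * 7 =240.29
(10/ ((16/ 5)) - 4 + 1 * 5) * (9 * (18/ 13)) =2673/ 52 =51.40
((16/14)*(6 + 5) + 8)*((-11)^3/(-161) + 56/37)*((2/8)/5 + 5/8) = 28315818/208495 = 135.81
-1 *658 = -658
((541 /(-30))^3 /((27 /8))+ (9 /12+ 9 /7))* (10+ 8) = -4428337663 /141750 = -31240.48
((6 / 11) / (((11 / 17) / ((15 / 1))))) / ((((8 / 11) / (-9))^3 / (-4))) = 6134535 / 64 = 95852.11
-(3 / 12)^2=-1 / 16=-0.06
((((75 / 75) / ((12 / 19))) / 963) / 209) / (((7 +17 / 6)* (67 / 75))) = 25 / 27916086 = 0.00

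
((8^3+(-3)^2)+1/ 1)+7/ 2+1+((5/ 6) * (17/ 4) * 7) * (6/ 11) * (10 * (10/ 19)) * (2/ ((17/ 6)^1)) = 241077/ 418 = 576.74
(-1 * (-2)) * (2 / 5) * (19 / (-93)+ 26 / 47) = 1220 / 4371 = 0.28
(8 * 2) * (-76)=-1216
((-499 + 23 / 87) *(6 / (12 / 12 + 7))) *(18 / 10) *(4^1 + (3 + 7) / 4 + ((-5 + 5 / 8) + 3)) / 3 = -533697 / 464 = -1150.21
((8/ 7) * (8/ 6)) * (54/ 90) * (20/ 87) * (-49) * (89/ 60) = -19936/ 1305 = -15.28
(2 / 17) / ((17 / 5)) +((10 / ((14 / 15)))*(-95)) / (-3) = 686445 / 2023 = 339.32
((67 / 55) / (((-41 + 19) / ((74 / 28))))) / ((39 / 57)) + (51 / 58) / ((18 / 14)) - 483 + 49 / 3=-2977308899 / 6386380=-466.20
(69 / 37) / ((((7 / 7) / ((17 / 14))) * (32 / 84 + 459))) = 3519 / 713878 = 0.00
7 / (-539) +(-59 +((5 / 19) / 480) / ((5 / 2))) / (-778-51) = 16935763 / 291078480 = 0.06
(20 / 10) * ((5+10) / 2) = 15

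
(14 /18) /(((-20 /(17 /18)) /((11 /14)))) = -187 /6480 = -0.03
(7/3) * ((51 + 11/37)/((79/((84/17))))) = 372008/49691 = 7.49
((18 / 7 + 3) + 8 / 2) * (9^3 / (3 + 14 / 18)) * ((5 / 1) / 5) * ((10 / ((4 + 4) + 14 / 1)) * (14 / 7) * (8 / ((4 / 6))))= 26375220 / 1309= 20149.14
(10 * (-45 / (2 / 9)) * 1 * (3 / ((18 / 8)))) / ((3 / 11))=-9900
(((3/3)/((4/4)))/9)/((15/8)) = 8/135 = 0.06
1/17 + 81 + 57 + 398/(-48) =52945/408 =129.77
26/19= 1.37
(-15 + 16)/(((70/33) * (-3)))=-0.16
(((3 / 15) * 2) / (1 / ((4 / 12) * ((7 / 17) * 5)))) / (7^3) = 2 / 2499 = 0.00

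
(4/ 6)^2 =4/ 9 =0.44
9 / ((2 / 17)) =153 / 2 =76.50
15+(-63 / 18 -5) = 6.50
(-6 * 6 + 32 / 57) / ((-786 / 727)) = 32.78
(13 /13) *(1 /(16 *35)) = 1 /560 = 0.00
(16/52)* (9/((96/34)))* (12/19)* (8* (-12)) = -14688/247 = -59.47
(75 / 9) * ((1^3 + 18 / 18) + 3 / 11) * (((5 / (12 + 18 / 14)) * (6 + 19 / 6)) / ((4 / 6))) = 109375 / 1116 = 98.01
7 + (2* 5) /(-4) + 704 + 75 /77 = 109259 /154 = 709.47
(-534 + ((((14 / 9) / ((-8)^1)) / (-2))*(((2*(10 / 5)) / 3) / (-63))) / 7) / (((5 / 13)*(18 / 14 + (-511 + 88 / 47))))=1109984759 / 406004400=2.73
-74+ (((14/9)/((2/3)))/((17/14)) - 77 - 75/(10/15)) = -26681/102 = -261.58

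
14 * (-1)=-14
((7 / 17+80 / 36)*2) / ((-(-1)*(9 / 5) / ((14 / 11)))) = 56420 / 15147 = 3.72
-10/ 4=-2.50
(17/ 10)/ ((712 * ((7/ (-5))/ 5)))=-85/ 9968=-0.01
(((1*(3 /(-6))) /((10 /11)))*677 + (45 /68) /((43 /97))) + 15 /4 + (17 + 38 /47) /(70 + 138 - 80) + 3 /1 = -8003104253 /21988480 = -363.97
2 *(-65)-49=-179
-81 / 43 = -1.88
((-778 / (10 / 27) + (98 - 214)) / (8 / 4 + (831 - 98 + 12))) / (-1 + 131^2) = -11083 / 64092600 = -0.00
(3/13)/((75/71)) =71/325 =0.22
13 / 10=1.30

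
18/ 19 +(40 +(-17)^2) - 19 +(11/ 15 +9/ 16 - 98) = 976949/ 4560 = 214.24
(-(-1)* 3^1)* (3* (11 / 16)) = 99 / 16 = 6.19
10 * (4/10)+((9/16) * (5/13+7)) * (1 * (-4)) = -164/13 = -12.62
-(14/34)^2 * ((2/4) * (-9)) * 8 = 1764/289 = 6.10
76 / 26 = 38 / 13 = 2.92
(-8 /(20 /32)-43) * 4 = -1116 /5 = -223.20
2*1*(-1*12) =-24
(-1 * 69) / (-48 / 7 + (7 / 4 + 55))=-1932 / 1397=-1.38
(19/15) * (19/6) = 361/90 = 4.01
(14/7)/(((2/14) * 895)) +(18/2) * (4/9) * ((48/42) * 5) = 22.87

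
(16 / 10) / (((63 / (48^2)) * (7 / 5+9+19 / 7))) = 2048 / 459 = 4.46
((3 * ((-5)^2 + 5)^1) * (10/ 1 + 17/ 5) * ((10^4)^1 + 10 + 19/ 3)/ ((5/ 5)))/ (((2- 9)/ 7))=-12079698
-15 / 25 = -3 / 5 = -0.60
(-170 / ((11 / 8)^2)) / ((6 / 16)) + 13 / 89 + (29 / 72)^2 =-13368844519 / 55826496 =-239.47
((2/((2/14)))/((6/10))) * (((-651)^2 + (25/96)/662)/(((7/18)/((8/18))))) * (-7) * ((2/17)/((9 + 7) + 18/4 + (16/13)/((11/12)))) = -134801672890885/316366821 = -426092.95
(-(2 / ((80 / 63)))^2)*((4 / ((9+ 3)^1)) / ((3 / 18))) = -3969 / 800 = -4.96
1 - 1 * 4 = -3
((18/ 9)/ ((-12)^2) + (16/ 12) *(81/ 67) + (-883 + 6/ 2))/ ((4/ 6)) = -4237277/ 3216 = -1317.56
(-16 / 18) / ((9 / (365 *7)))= -20440 / 81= -252.35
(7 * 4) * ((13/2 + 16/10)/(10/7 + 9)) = 7938/365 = 21.75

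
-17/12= -1.42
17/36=0.47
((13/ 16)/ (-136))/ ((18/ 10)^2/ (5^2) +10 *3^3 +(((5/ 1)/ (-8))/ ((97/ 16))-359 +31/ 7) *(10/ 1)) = 0.00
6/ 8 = 3/ 4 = 0.75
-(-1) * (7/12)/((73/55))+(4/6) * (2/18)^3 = 281249/638604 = 0.44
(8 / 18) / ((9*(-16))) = -1 / 324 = -0.00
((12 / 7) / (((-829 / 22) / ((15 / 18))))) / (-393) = 220 / 2280579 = 0.00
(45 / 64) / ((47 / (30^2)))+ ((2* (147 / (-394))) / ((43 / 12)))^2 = 728888135517 / 53961896432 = 13.51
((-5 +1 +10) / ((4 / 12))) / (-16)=-9 / 8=-1.12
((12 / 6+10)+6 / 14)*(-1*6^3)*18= -338256 / 7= -48322.29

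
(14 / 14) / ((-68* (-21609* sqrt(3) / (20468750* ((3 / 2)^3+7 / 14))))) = 317265625* sqrt(3) / 17632944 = 31.16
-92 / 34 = -46 / 17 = -2.71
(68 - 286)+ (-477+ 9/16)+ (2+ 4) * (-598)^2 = 2144929.56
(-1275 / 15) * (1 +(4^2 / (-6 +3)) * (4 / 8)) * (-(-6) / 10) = 85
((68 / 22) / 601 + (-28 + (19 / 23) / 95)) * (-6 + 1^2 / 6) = 148938293 / 912318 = 163.25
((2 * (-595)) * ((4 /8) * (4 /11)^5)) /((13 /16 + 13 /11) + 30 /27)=-87736320 /72019079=-1.22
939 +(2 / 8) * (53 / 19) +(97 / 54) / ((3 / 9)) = 646439 / 684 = 945.09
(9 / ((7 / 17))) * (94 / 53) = 14382 / 371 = 38.77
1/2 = 0.50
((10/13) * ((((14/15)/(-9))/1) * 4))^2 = 12544/123201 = 0.10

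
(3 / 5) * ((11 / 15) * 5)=2.20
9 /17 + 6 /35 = 417 /595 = 0.70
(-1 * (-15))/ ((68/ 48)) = 180/ 17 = 10.59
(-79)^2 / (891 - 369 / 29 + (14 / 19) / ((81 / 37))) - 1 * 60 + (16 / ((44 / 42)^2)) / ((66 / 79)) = -1850069480667 / 52192971512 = -35.45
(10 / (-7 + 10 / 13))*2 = -260 / 81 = -3.21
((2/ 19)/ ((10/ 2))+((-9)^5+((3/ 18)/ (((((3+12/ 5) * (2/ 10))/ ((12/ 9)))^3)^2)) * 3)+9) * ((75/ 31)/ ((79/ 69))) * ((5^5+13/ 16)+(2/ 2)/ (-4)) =-4554942560254501036466165/ 11681536677331032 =-389926658.29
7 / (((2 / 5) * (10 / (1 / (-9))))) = -7 / 36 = -0.19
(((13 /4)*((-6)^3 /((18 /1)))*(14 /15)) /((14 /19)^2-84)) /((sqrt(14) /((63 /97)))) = 42237*sqrt(14) /2087440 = 0.08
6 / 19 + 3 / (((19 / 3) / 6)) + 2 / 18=3.27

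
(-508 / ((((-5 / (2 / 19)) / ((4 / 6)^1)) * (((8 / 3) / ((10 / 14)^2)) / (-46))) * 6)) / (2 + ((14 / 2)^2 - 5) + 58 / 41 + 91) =-239522 / 3170055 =-0.08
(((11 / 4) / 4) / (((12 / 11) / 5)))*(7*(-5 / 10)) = -4235 / 384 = -11.03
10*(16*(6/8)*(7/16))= 105/2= 52.50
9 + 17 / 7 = 80 / 7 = 11.43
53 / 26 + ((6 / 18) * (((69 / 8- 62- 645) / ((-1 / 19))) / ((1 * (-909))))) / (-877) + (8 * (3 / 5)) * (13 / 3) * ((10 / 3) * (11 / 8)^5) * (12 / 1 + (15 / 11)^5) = 362809758583651 / 63673399296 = 5697.98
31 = 31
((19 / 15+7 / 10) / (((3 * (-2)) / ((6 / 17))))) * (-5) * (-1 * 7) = -413 / 102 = -4.05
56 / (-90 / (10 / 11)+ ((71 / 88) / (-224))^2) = -21759524864 / 38467726415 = -0.57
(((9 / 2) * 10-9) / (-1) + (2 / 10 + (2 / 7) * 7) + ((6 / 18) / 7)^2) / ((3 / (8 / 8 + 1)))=-149048 / 6615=-22.53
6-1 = 5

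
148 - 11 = 137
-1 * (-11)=11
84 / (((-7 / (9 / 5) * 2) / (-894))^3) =781324322004 / 6125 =127563154.61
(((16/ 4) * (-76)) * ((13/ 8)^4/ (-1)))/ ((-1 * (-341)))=542659/ 87296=6.22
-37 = -37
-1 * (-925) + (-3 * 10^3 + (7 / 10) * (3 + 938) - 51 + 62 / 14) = -102401 / 70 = -1462.87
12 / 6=2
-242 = -242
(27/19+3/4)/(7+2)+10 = 2335/228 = 10.24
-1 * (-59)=59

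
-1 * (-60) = 60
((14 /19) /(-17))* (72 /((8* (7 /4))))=-72 /323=-0.22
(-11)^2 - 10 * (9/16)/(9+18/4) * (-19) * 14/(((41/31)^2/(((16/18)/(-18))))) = 48148313/408483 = 117.87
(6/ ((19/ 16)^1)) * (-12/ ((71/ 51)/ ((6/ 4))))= -88128/ 1349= -65.33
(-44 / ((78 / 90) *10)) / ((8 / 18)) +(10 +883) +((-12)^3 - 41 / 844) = -9287487 / 10972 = -846.47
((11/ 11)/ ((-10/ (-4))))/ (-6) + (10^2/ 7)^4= 1499997599/ 36015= 41649.25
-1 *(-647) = 647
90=90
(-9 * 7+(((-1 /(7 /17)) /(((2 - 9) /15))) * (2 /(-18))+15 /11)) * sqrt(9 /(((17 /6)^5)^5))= -218986479783936 * sqrt(102) /5338567559736300043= -0.00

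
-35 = -35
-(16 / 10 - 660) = 3292 / 5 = 658.40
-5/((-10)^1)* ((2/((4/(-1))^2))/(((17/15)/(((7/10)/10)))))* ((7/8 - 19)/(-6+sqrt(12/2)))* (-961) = -585249/43520 - 195083* sqrt(6)/87040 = -18.94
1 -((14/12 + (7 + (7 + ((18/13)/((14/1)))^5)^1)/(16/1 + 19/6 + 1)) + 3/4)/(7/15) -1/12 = -74178717031267/15856656806991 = -4.68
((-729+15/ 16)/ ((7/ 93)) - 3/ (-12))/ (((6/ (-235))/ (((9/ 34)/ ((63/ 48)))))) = 254582315/ 3332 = 76405.26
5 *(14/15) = 14/3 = 4.67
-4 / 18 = -2 / 9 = -0.22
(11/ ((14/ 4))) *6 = 132/ 7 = 18.86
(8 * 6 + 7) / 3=55 / 3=18.33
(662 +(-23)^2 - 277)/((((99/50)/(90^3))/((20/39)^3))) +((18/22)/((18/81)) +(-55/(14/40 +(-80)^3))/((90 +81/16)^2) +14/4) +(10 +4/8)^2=47306039250213522822871/1042343264420172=45384319.03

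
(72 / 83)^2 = 5184 / 6889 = 0.75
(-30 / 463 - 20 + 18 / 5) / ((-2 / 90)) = 343044 / 463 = 740.92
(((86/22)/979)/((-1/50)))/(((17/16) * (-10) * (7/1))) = 3440/1281511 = 0.00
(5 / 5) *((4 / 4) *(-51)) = -51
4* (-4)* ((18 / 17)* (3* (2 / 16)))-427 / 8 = -8123 / 136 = -59.73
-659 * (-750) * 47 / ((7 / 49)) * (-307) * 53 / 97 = -2645798835750 / 97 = -27276276657.22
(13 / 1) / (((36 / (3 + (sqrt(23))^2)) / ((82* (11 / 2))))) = 76219 / 18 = 4234.39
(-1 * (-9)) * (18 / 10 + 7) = 396 / 5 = 79.20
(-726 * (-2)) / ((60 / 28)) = 3388 / 5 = 677.60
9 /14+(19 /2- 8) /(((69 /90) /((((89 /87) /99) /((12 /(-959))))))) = -1798691 /1848924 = -0.97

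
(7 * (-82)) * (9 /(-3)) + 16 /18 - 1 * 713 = 9089 /9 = 1009.89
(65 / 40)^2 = 169 / 64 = 2.64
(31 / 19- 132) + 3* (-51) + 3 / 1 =-280.37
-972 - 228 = -1200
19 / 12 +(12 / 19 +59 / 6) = 2747 / 228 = 12.05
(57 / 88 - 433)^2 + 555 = 1451872129 / 7744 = 187483.49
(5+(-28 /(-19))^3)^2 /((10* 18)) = 351525001 /940917620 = 0.37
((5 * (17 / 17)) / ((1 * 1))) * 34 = 170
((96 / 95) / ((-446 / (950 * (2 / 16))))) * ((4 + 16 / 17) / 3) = -1680 / 3791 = -0.44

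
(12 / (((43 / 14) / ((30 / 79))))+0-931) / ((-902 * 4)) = 3157567 / 12256376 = 0.26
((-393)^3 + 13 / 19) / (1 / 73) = -84188758910 / 19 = -4430987311.05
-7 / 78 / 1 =-7 / 78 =-0.09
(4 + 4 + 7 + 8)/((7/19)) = 437/7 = 62.43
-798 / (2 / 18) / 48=-1197 / 8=-149.62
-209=-209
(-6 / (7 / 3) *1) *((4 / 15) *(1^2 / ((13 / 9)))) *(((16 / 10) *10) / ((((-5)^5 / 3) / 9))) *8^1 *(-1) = -746496 / 1421875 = -0.53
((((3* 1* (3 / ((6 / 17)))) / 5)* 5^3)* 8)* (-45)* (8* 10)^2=-1468800000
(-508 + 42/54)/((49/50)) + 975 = 201725/441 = 457.43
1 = 1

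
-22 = -22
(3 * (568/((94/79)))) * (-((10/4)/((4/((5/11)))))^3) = -262921875/8007296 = -32.84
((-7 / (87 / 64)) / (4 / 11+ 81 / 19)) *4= -374528 / 84129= -4.45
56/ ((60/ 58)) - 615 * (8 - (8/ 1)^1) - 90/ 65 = 52.75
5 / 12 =0.42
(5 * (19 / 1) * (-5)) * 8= -3800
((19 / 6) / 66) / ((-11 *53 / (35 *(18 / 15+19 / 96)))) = -8113 / 2014848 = -0.00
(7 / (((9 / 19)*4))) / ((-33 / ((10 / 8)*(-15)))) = 3325 / 1584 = 2.10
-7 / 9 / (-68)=7 / 612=0.01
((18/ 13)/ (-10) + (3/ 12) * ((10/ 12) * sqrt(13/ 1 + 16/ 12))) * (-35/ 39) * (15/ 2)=315/ 338 - 875 * sqrt(129)/ 1872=-4.38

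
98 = 98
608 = 608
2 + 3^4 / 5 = 91 / 5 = 18.20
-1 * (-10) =10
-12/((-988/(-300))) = -900/247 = -3.64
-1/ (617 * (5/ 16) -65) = -16/ 2045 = -0.01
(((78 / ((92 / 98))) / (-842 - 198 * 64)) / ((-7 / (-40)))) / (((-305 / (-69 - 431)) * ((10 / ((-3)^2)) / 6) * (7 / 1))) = -421200 / 9480071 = -0.04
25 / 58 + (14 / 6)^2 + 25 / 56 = 92401 / 14616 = 6.32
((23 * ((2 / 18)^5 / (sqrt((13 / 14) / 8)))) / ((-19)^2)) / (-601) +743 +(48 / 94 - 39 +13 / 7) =232395 / 329 - 92 * sqrt(91) / 166547291157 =706.37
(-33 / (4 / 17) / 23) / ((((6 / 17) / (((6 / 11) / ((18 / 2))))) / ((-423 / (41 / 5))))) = 54.02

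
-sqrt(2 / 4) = -sqrt(2) / 2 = -0.71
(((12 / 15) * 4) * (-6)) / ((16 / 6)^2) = -27 / 10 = -2.70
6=6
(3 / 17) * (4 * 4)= 48 / 17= 2.82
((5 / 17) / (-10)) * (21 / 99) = -7 / 1122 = -0.01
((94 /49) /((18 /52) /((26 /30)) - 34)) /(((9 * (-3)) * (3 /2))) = 63544 /45075933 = 0.00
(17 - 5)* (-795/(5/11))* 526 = -11039688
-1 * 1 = -1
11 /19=0.58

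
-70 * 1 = -70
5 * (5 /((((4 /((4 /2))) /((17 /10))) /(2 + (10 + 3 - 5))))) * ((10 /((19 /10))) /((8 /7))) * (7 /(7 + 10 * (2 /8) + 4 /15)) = 7809375 /11134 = 701.40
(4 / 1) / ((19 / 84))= 336 / 19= 17.68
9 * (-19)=-171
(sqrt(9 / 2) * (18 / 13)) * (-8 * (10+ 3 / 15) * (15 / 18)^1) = -1836 * sqrt(2) / 13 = -199.73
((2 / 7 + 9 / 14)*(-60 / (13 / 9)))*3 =-810 / 7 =-115.71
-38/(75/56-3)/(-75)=-2128/6975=-0.31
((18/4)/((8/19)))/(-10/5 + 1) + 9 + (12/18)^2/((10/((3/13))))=-5233/3120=-1.68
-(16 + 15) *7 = -217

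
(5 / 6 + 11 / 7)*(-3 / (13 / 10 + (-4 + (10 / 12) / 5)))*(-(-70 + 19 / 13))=1349865 / 6916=195.18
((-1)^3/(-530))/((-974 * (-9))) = 1/4645980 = 0.00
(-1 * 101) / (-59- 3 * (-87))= -0.50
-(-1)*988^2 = 976144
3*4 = 12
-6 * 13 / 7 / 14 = -39 / 49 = -0.80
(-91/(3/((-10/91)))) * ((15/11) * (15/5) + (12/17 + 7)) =22060/561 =39.32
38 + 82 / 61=2400 / 61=39.34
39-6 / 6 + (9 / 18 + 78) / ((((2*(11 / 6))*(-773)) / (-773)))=1307 / 22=59.41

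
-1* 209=-209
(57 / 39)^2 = 361 / 169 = 2.14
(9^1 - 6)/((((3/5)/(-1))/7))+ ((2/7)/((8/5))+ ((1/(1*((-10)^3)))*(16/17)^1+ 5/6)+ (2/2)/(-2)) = -6156293/178500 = -34.49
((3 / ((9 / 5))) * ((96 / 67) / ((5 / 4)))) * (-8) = -1024 / 67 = -15.28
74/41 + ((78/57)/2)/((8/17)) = 20309/6232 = 3.26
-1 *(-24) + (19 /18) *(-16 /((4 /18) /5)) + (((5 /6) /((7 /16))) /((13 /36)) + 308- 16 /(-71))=-42.50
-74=-74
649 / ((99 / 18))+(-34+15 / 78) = 2189 / 26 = 84.19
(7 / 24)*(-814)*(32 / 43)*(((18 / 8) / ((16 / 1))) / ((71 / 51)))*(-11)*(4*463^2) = 1027870843923 / 6106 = 168337838.83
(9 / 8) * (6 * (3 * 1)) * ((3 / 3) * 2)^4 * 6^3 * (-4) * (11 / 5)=-3079296 / 5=-615859.20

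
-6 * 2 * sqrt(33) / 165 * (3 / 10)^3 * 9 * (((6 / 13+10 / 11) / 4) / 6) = -3969 * sqrt(33) / 3932500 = -0.01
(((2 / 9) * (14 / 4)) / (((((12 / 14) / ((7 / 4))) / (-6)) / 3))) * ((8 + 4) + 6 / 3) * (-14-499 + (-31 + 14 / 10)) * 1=217130.43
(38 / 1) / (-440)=-19 / 220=-0.09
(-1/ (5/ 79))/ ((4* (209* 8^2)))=-79/ 267520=-0.00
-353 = -353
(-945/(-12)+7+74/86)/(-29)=-14897/4988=-2.99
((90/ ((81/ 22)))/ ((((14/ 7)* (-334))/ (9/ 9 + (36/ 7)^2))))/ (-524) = 73975/ 38591028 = 0.00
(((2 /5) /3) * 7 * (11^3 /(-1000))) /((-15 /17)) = 158389 /112500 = 1.41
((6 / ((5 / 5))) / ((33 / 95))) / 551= 10 / 319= 0.03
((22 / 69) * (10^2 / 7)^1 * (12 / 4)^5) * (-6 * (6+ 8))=-2138400 / 23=-92973.91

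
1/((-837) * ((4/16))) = -4/837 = -0.00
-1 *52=-52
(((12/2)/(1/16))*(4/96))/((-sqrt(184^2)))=-1/46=-0.02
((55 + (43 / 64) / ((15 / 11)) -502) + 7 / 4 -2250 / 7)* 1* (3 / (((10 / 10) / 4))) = -5148769 / 560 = -9194.23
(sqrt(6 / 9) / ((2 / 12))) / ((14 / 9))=9 * sqrt(6) / 7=3.15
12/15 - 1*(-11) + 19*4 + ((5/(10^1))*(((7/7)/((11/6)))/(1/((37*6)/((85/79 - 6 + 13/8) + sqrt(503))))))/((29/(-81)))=27171457049327/313518059965 - 21547327104*sqrt(503)/62703611993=78.96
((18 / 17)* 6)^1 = 108 / 17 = 6.35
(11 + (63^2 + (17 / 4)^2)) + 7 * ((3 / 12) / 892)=7132547 / 1784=3998.06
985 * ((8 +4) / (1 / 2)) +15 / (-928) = 21937905 / 928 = 23639.98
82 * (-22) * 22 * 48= -1905024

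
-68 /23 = -2.96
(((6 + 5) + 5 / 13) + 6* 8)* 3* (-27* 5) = -312660 / 13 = -24050.77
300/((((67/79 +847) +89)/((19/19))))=23700/74011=0.32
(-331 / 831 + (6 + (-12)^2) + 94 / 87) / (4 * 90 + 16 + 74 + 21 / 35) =18156445 / 54295047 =0.33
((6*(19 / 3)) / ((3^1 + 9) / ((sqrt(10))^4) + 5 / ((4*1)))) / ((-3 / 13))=-49400 / 411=-120.19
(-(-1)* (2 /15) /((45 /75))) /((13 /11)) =22 /117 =0.19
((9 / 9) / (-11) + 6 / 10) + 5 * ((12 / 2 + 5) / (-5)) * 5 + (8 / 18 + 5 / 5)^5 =-156548738 / 3247695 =-48.20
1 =1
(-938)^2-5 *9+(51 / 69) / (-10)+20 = 202358353 / 230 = 879818.93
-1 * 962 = -962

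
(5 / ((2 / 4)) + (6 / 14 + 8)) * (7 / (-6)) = -43 / 2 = -21.50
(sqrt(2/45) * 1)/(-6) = -sqrt(10)/90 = -0.04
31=31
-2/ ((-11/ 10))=1.82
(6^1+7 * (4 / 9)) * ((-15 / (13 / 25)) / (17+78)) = -2050 / 741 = -2.77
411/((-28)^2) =411/784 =0.52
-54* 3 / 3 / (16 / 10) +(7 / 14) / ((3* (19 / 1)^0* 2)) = -101 / 3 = -33.67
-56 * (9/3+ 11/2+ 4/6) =-1540/3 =-513.33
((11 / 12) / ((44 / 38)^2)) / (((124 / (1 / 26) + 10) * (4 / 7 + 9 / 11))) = 361 / 2372832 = 0.00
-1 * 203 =-203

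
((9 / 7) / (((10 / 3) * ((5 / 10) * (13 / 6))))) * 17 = 2754 / 455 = 6.05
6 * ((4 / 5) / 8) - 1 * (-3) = 18 / 5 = 3.60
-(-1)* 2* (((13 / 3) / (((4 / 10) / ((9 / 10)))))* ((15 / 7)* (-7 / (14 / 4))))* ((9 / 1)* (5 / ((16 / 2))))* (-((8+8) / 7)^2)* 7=17191.84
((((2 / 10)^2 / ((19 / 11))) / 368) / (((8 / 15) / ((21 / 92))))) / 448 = 99 / 1646755840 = 0.00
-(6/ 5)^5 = -7776/ 3125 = -2.49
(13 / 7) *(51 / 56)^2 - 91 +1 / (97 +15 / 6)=-390756077 / 4368448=-89.45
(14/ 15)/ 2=0.47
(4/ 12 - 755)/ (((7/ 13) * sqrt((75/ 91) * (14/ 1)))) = -14716 * sqrt(78)/ 315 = -412.60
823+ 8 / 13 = 10707 / 13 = 823.62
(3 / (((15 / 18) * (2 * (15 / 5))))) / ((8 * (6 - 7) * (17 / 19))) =-57 / 680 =-0.08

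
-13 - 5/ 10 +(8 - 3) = -17/ 2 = -8.50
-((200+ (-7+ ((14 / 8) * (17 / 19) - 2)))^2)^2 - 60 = -45874455873131185 / 33362176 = -1375043878.23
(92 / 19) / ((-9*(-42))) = 46 / 3591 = 0.01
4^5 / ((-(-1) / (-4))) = -4096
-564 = -564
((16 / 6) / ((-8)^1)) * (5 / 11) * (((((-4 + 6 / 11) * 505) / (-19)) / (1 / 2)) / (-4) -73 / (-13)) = 28810 / 4719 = 6.11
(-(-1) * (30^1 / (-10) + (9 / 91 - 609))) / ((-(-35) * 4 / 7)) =-55683 / 1820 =-30.60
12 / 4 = 3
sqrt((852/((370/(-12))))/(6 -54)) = sqrt(78810)/370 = 0.76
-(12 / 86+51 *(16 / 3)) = -11702 / 43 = -272.14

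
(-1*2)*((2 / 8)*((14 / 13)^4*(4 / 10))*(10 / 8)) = -9604 / 28561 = -0.34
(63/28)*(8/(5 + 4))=2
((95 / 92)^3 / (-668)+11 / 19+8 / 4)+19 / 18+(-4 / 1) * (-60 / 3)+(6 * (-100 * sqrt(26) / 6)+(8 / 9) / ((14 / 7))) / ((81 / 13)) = 603070725342523 / 7204785801984 -1300 * sqrt(26) / 81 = 1.87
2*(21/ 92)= 21/ 46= 0.46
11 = 11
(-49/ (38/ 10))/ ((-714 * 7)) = 5/ 1938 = 0.00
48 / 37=1.30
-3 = -3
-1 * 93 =-93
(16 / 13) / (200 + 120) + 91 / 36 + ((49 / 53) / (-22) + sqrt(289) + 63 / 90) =20.19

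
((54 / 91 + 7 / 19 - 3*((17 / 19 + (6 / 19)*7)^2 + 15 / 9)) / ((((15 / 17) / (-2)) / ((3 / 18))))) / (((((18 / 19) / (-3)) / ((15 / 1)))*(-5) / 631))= 11617029917 / 155610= 74654.78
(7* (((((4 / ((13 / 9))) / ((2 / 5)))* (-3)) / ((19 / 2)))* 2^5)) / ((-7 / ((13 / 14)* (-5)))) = -43200 / 133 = -324.81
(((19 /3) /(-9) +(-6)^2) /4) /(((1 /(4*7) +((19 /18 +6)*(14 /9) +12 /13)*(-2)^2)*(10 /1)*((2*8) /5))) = 260169 /44937632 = 0.01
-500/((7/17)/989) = -8406500/7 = -1200928.57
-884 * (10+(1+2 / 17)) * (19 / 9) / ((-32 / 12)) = 7780.50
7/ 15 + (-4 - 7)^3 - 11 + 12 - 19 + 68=-19208/ 15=-1280.53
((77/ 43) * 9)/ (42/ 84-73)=-1386/ 6235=-0.22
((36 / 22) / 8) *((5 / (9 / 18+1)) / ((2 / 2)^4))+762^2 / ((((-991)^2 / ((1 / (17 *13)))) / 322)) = 7368880611 / 4774877822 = 1.54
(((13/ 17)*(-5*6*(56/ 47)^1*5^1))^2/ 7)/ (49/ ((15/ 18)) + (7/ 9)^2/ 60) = 1182729600000/ 26066551231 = 45.37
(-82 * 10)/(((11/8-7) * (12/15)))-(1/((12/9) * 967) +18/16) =12608659/69624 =181.10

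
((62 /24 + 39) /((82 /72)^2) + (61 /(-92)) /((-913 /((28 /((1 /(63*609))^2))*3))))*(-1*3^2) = -28528253952568533 /35299319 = -808181425.61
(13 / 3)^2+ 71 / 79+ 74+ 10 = 73714 / 711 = 103.68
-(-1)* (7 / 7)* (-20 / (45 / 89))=-356 / 9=-39.56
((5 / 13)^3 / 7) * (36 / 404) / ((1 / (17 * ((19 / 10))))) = 72675 / 3106558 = 0.02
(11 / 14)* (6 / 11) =3 / 7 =0.43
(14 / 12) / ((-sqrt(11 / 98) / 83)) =-4067 * sqrt(22) / 66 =-289.03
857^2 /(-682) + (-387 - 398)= -1861.90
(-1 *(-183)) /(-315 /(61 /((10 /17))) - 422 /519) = -98491149 /2072464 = -47.52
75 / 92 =0.82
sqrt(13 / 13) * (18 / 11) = 18 / 11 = 1.64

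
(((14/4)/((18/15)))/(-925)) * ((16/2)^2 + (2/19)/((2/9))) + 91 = 765961/8436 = 90.80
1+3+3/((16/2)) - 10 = -45/8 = -5.62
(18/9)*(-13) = -26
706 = 706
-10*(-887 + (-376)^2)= -1404890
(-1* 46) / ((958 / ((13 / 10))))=-299 / 4790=-0.06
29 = 29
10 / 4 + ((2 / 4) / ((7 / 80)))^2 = 3445 / 98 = 35.15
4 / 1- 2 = 2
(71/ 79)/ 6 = 71/ 474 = 0.15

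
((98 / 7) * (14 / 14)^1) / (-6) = -7 / 3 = -2.33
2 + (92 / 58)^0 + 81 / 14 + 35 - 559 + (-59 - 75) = -9089 / 14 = -649.21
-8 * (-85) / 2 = 340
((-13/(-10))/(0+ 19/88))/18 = 286/855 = 0.33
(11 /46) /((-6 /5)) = -55 /276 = -0.20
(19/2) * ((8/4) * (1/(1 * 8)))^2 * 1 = 19/32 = 0.59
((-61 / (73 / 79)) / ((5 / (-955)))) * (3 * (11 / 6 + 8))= 54305311 / 146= 371954.18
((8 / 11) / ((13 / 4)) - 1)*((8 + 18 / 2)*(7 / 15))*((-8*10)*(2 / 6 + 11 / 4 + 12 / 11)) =9704212 / 4719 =2056.41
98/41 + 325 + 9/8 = 107753/328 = 328.52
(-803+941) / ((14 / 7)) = 69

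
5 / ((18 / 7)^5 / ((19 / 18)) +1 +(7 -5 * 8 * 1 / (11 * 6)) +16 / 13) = 684969285 / 15772776196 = 0.04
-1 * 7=-7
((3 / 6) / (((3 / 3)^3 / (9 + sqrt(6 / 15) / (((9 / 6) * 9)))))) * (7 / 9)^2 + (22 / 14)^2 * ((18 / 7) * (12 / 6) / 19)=49 * sqrt(10) / 10935 + 397741 / 117306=3.40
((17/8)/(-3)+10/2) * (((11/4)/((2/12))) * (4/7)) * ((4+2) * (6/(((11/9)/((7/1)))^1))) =8343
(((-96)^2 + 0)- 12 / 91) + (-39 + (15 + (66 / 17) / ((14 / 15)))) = 14226255 / 1547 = 9196.03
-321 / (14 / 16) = -2568 / 7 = -366.86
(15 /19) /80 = 3 /304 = 0.01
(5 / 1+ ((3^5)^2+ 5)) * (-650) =-38388350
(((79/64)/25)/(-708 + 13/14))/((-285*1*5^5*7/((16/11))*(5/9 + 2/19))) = 237/9612857031250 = 0.00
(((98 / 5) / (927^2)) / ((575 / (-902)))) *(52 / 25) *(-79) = 0.01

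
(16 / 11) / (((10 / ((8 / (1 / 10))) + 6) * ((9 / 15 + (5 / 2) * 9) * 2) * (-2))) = -320 / 124509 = -0.00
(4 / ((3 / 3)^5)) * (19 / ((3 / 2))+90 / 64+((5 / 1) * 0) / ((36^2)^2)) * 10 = 6755 / 12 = 562.92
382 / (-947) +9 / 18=183 / 1894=0.10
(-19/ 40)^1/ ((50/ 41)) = -779/ 2000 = -0.39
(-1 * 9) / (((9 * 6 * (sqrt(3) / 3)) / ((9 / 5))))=-3 * sqrt(3) / 10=-0.52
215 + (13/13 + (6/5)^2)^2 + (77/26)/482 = 1730667197/7832500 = 220.96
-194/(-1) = 194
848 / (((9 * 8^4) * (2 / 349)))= 18497 / 4608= 4.01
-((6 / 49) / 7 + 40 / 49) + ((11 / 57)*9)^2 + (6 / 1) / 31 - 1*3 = -2393890 / 3838513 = -0.62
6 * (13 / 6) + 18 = 31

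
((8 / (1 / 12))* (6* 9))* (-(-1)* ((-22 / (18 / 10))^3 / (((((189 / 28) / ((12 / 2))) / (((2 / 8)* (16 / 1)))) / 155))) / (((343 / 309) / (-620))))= 26981657190400000 / 9261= 2913471243969.33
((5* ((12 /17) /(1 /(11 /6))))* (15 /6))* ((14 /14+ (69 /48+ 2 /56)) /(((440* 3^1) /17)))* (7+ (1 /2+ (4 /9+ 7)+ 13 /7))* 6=2932045 /56448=51.94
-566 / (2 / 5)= -1415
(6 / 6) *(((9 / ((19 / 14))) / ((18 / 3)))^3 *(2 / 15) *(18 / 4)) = 27783 / 34295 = 0.81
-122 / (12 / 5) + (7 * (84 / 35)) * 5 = 199 / 6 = 33.17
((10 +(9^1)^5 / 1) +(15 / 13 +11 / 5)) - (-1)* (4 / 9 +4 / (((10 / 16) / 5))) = 34570457 / 585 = 59094.80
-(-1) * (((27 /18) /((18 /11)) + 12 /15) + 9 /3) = 283 /60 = 4.72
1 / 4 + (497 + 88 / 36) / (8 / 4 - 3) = -17971 / 36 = -499.19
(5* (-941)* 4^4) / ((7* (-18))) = 602240 / 63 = 9559.37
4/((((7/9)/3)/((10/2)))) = 77.14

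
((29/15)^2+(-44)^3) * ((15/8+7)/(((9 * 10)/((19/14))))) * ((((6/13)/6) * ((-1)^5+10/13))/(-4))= -3693477013/73008000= -50.59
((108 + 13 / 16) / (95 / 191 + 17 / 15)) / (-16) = -4987965 / 1196032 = -4.17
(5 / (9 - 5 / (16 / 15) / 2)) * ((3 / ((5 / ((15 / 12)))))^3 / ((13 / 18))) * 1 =405 / 923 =0.44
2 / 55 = 0.04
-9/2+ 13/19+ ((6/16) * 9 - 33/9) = -1873/456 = -4.11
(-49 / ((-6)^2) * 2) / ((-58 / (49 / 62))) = 2401 / 64728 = 0.04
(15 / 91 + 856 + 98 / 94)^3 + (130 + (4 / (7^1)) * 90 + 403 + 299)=49280610203858951672 / 78238001933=629880735.53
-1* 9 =-9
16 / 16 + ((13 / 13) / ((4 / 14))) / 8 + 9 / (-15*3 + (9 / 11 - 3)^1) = 3451 / 2768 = 1.25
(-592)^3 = -207474688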